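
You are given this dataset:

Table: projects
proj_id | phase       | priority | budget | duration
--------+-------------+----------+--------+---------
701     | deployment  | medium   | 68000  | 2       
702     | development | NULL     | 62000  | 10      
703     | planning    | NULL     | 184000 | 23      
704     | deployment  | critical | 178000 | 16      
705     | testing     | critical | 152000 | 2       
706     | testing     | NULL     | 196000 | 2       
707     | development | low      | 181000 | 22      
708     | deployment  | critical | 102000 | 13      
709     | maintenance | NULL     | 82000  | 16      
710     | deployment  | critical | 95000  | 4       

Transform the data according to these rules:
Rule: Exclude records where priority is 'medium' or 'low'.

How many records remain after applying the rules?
8

Step 1: Count records to exclude
  - 1 (medium) + 1 (low) = 2 records
Step 2: Total records: 10
Step 3: Remaining = 10 - 2 = 8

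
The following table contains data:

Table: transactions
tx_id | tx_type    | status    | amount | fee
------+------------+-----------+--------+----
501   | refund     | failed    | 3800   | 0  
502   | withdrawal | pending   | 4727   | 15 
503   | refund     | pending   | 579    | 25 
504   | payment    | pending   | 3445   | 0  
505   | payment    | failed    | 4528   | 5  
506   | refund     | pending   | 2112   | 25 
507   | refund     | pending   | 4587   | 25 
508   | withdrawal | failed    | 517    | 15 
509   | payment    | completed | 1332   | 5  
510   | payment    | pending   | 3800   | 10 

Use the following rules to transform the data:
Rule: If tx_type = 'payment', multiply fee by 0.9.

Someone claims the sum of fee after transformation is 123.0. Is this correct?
Yes, the result is correct.

Step 1: Calculate the correct sum after transformation
Step 2: Apply multiplier 0.9 to records where tx_type = 'payment'
Step 3: Correct result = 123.0
Step 4: Claimed result = 123.0
Step 5: 123.0 = 123.0 ✓
Conclusion: The claimed result is correct.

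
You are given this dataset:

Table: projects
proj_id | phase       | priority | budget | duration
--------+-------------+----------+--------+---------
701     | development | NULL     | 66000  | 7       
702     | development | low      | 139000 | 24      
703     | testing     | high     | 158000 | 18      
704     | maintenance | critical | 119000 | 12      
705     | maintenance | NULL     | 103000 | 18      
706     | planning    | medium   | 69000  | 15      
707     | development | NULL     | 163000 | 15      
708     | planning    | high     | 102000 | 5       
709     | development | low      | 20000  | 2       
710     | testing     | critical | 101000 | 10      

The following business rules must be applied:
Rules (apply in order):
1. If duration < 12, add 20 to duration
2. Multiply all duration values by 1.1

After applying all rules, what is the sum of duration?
226.6

Step 1: Apply Rule 1 - Add 20 to records with duration < 12
  - 4 records affected: 24 + (4 × 20) = 104
  - Unaffected records: 102
  - Sum after Rule 1: 206
Step 2: Apply Rule 2 - Multiply all by 1.1
  - 206 × 1.1 = 226.6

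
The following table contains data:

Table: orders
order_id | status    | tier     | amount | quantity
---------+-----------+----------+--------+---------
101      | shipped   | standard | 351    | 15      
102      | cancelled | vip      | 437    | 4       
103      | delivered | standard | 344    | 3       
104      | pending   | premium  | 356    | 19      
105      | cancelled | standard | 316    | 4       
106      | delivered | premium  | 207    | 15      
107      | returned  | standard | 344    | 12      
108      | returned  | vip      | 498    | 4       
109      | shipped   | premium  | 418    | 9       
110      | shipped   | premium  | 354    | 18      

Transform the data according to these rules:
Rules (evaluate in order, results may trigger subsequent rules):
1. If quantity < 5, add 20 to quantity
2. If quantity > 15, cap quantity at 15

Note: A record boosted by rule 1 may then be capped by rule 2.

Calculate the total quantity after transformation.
141

Step 1: Apply rule 1 to records with quantity < 5
  - 4 records get bonus of 20
  - Of these, 4 records then exceed 15 and get capped
Step 2: Apply rule 2 to records with quantity > 15
  - 2 records (original) are capped
Step 3: Calculate final sum = 141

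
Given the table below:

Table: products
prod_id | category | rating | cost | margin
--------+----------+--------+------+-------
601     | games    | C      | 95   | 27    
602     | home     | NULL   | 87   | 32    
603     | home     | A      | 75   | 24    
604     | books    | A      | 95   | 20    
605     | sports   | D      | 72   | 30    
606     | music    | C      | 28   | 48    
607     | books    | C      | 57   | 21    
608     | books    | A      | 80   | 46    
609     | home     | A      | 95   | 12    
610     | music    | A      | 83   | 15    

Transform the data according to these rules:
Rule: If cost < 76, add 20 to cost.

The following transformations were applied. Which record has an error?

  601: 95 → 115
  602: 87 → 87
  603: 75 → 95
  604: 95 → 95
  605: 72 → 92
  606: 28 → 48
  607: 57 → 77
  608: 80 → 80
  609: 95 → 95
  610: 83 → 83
Record 601 has an error. The correct transformed value should be 95, not 115.

Step 1: Check each record against the rule
Step 2: Record 601 has cost = 95
Step 3: Since 95 >= 76, the bonus should not have been applied
Step 4: Correct value = 95, but claimed value = 115
Conclusion: Record 601 has the error.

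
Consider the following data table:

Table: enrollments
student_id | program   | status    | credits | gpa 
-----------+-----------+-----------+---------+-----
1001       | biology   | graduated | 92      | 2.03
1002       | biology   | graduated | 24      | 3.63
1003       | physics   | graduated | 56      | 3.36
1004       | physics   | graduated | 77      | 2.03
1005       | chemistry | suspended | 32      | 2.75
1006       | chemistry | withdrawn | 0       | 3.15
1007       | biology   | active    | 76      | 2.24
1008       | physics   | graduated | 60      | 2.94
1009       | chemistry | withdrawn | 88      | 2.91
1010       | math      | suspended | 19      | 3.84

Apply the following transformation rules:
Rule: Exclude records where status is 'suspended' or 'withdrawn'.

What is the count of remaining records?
6

Step 1: Count records to exclude
  - 2 (suspended) + 2 (withdrawn) = 4 records
Step 2: Total records: 10
Step 3: Remaining = 10 - 4 = 6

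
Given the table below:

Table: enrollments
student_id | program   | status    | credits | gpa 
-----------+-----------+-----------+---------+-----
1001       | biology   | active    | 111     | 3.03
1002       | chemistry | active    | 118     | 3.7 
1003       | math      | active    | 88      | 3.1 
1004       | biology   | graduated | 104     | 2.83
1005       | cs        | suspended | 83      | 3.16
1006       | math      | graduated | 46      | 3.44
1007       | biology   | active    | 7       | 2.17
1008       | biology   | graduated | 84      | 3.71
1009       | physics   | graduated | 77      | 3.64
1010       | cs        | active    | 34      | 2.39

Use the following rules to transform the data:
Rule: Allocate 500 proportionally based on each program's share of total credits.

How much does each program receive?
biology: 203.46, chemistry: 78.46, cs: 77.79, math: 89.1, physics: 51.2

Step 1: Calculate total credits = 752
Step 2: Calculate each program's proportion:
  biology: 306/752 = 40.69% → 203.46
  chemistry: 118/752 = 15.69% → 78.46
  cs: 117/752 = 15.56% → 77.79
  math: 134/752 = 17.82% → 89.1
  physics: 77/752 = 10.24% → 51.2
Step 3: Verify: sum of allocations ≈ 500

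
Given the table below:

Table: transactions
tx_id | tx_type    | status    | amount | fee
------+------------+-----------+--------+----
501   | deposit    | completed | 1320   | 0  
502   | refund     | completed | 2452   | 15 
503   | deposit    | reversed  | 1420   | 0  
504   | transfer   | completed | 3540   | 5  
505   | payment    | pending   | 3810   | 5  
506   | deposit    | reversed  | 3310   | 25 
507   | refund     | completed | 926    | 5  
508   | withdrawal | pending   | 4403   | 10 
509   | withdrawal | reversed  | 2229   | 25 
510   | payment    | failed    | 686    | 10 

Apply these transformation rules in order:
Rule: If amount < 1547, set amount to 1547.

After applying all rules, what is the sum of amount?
25932

Step 1: 4 records have amount < 1547
Step 2: These records originally summed to 4352
Step 3: After setting to minimum: 4 × 1547 = 6188
Step 4: Unaffected records sum: 19744
Step 5: Final sum = 6188 + 19744 = 25932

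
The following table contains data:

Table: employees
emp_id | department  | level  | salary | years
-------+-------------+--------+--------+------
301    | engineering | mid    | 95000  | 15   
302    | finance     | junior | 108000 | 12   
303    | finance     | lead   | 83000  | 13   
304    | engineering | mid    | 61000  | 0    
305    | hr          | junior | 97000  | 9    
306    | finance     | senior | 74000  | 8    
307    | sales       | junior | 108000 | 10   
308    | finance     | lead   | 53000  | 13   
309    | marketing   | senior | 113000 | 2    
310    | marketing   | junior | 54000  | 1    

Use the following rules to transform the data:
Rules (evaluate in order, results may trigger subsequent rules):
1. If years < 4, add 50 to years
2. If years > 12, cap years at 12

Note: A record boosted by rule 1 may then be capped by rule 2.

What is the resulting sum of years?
111

Step 1: Apply rule 1 to records with years < 4
  - 3 records get bonus of 50
  - Of these, 3 records then exceed 12 and get capped
Step 2: Apply rule 2 to records with years > 12
  - 3 records (original) are capped
Step 3: Calculate final sum = 111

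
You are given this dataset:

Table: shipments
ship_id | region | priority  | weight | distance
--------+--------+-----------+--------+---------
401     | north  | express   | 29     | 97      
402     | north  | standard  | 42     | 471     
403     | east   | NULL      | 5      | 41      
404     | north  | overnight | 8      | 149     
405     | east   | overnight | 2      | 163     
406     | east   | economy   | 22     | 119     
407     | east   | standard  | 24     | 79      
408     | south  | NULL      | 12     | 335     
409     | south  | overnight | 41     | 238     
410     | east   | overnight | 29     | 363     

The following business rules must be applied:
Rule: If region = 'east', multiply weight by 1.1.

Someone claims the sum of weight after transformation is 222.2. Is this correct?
Yes, the result is correct.

Step 1: Calculate the correct sum after transformation
Step 2: Apply multiplier 1.1 to records where region = 'east'
Step 3: Correct result = 222.2
Step 4: Claimed result = 222.2
Step 5: 222.2 = 222.2 ✓
Conclusion: The claimed result is correct.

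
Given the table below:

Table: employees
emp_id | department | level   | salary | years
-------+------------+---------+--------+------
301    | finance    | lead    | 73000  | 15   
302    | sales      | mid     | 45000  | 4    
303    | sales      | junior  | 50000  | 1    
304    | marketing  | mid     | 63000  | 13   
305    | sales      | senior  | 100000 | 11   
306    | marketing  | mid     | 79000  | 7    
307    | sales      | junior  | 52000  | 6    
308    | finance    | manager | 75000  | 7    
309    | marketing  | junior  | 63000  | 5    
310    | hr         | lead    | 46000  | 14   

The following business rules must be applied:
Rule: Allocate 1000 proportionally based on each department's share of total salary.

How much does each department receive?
finance: 229.1, hr: 71.21, marketing: 317.34, sales: 382.35

Step 1: Calculate total salary = 646000
Step 2: Calculate each department's proportion:
  finance: 148000/646000 = 22.91% → 229.1
  hr: 46000/646000 = 7.12% → 71.21
  marketing: 205000/646000 = 31.73% → 317.34
  sales: 247000/646000 = 38.24% → 382.35
Step 3: Verify: sum of allocations ≈ 1000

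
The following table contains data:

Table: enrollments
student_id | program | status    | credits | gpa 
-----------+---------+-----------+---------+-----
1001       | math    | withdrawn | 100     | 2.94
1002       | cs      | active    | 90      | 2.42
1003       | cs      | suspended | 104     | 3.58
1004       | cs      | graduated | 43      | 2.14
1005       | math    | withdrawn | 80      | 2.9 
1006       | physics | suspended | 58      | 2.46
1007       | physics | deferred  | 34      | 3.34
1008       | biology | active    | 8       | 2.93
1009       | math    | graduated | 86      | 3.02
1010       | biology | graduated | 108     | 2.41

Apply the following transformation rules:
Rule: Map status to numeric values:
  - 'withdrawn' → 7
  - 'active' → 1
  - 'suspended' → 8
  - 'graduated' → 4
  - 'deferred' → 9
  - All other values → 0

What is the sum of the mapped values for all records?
53

Step 1: Apply mapping to each record
Step 2: Count by status:
  'withdrawn': 2 records × 7 = 14
  'active': 2 records × 1 = 2
  'suspended': 2 records × 8 = 16
  'graduated': 3 records × 4 = 12
  'deferred': 1 records × 9 = 9
Step 3: Sum all mapped values = 53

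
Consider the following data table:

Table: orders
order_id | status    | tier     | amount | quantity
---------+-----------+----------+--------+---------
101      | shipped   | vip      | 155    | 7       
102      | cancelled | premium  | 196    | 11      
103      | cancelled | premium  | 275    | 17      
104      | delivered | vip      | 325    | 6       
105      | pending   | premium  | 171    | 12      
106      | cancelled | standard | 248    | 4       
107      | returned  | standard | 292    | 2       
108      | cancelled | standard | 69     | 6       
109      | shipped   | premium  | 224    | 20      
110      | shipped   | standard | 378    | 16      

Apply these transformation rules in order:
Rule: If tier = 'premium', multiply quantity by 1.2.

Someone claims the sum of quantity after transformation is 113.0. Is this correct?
Yes, the result is correct.

Step 1: Calculate the correct sum after transformation
Step 2: Apply multiplier 1.2 to records where tier = 'premium'
Step 3: Correct result = 113.0
Step 4: Claimed result = 113.0
Step 5: 113.0 = 113.0 ✓
Conclusion: The claimed result is correct.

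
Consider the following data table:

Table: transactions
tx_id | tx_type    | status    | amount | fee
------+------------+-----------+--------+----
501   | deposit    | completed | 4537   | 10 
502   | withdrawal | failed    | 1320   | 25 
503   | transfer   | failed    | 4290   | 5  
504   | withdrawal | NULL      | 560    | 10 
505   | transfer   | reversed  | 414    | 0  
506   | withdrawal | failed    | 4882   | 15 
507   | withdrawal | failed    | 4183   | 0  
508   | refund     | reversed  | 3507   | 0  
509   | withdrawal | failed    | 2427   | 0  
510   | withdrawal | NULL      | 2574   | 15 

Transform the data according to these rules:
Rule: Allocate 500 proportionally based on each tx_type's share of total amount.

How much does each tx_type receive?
deposit: 79.06, refund: 61.11, transfer: 81.97, withdrawal: 277.86

Step 1: Calculate total amount = 28694
Step 2: Calculate each tx_type's proportion:
  deposit: 4537/28694 = 15.81% → 79.06
  refund: 3507/28694 = 12.22% → 61.11
  transfer: 4704/28694 = 16.39% → 81.97
  withdrawal: 15946/28694 = 55.57% → 277.86
Step 3: Verify: sum of allocations ≈ 500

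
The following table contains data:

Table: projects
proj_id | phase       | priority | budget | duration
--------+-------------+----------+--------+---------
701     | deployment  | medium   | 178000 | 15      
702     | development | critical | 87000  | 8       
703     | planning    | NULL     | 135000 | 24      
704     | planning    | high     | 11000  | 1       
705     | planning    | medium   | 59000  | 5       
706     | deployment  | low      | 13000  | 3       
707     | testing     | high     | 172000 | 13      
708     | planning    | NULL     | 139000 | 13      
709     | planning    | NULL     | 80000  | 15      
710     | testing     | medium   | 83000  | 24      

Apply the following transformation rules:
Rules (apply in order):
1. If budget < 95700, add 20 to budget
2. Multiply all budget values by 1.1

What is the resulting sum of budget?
1052832.0

Step 1: Apply Rule 1 - Add 20 to records with budget < 95700
  - 6 records affected: 333000 + (6 × 20) = 333120
  - Unaffected records: 624000
  - Sum after Rule 1: 957120
Step 2: Apply Rule 2 - Multiply all by 1.1
  - 957120 × 1.1 = 1052832.0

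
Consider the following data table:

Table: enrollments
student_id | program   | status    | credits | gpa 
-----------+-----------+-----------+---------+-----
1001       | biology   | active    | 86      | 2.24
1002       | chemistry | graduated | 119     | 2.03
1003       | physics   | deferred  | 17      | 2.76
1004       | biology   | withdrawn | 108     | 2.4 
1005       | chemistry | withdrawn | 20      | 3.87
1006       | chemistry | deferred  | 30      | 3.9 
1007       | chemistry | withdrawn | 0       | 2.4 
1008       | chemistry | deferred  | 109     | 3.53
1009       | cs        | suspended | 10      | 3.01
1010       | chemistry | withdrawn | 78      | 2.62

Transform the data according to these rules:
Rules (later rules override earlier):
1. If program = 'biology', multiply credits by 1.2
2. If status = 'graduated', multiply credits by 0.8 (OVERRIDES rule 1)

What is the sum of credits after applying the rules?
592.0

Step 1: Rule 2 takes priority for records with status = 'graduated'
  - 1 records: 119 × 0.8 = 95.2
Step 2: Rule 1 applies to remaining records with program = 'biology'
  - 2 records: 194 × 1.2 = 232.8
Step 3: Other records unchanged: 264
Step 4: Final sum = 95.2 + 232.8 + 264 = 592.0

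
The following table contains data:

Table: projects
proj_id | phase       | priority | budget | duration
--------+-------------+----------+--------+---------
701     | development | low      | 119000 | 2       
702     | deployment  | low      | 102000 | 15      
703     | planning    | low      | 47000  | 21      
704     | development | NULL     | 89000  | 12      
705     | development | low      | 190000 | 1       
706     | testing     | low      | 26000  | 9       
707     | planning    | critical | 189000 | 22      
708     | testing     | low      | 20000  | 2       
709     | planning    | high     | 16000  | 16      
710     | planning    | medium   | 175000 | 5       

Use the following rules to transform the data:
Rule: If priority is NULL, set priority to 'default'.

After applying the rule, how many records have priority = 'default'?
1

Step 1: Count records where priority IS NULL
Step 2: Found 1 records with NULL priority
Step 3: These records will have priority set to 'default'
Step 4: Records already having priority = 'default': 0
Step 5: Answer: 1 + 0 = 1 records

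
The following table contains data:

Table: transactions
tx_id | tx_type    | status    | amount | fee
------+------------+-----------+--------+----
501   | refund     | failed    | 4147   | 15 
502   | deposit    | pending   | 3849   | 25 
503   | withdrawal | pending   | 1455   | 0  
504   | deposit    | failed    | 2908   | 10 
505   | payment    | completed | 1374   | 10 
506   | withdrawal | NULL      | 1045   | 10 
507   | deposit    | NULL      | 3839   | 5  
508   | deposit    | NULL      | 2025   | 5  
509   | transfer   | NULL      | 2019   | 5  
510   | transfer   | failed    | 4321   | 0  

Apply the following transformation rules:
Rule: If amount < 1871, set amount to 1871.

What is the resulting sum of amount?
28721

Step 1: 3 records have amount < 1871
Step 2: These records originally summed to 3874
Step 3: After setting to minimum: 3 × 1871 = 5613
Step 4: Unaffected records sum: 23108
Step 5: Final sum = 5613 + 23108 = 28721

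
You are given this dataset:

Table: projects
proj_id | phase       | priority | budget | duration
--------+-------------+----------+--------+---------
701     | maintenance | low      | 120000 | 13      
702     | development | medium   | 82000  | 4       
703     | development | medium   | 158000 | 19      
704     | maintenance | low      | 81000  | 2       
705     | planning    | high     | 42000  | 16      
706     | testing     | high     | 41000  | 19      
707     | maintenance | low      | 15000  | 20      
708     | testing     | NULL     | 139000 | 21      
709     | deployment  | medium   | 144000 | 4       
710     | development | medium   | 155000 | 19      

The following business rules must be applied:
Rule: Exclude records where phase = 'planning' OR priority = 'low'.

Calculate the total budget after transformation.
719000

Step 1: Find records where phase = 'planning' OR priority = 'low'
Step 2: 4 records match, summing to 258000
Step 3: Original sum: 977000
Step 4: Remaining sum = 977000 - 258000 = 719000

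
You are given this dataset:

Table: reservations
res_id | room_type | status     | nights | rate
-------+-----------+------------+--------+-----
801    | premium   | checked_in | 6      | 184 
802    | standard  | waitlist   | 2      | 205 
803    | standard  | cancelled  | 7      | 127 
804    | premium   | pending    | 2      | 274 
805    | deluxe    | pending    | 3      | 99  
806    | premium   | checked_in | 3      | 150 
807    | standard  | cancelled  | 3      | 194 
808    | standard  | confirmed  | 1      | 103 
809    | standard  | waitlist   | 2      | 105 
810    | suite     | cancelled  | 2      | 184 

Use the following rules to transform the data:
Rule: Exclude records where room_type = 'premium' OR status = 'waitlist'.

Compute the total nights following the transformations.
16

Step 1: Find records where room_type = 'premium' OR status = 'waitlist'
Step 2: 5 records match, summing to 15
Step 3: Original sum: 31
Step 4: Remaining sum = 31 - 15 = 16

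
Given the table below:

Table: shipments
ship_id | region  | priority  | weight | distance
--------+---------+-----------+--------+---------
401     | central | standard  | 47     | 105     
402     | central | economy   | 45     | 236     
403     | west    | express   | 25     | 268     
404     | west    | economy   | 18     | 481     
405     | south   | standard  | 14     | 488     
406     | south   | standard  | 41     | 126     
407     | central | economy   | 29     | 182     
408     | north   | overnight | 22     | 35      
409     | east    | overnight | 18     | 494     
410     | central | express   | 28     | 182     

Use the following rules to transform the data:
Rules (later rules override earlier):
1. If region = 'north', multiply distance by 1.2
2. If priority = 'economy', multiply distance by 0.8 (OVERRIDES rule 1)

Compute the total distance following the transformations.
2424.2

Step 1: Rule 2 takes priority for records with priority = 'economy'
  - 3 records: 899 × 0.8 = 719.2
Step 2: Rule 1 applies to remaining records with region = 'north'
  - 1 records: 35 × 1.2 = 42.0
Step 3: Other records unchanged: 1663
Step 4: Final sum = 719.2 + 42.0 + 1663 = 2424.2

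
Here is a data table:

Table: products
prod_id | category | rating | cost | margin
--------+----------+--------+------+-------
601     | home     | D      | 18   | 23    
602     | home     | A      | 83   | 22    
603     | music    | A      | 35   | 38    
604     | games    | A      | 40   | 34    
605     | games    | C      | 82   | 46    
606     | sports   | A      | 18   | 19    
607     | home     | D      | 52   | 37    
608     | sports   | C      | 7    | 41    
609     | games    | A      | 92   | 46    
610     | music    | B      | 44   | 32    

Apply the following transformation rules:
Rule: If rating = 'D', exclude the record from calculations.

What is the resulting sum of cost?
401

Step 1: Identify records where rating = 'D'
Step 2: The excluded records sum to 70
Step 3: Original total cost = 471
Step 4: Remaining total = 471 - 70 = 401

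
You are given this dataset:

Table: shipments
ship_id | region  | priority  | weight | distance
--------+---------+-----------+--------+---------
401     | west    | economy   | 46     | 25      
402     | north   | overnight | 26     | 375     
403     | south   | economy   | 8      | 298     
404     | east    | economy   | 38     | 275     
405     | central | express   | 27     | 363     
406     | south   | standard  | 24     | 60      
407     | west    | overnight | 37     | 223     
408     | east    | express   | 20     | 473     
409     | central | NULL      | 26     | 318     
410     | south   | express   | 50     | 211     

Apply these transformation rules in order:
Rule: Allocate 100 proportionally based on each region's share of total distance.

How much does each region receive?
central: 25.98, east: 28.54, north: 14.31, south: 21.71, west: 9.46

Step 1: Calculate total distance = 2621
Step 2: Calculate each region's proportion:
  central: 681/2621 = 25.98% → 25.98
  east: 748/2621 = 28.54% → 28.54
  north: 375/2621 = 14.31% → 14.31
  south: 569/2621 = 21.71% → 21.71
  west: 248/2621 = 9.46% → 9.46
Step 3: Verify: sum of allocations ≈ 100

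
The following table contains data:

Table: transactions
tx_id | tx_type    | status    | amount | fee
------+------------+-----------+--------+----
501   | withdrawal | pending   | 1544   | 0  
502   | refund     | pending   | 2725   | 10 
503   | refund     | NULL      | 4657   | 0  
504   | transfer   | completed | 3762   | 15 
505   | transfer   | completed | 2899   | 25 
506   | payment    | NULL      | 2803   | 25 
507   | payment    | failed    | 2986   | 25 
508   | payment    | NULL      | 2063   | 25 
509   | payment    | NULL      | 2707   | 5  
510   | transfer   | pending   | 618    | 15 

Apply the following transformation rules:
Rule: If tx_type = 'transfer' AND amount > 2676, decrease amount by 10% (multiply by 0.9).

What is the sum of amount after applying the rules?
26097.9

Step 1: Find records where tx_type = 'transfer' AND amount > 2676
Step 2: 2 records match, summing to 6661
Step 3: After multiplier: 6661 × 0.9 = 5994.9
Step 4: Unaffected records sum: 20103
Step 5: Final sum = 5994.9 + 20103 = 26097.9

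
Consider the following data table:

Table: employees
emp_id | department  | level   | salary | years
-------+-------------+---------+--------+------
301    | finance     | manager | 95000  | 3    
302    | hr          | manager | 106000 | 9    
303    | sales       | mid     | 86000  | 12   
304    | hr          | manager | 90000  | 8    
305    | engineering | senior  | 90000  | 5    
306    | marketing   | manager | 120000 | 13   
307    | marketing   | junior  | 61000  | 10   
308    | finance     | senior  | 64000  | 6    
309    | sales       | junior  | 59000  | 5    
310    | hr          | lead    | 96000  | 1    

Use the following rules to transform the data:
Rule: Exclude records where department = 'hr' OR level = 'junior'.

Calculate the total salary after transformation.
455000

Step 1: Find records where department = 'hr' OR level = 'junior'
Step 2: 5 records match, summing to 412000
Step 3: Original sum: 867000
Step 4: Remaining sum = 867000 - 412000 = 455000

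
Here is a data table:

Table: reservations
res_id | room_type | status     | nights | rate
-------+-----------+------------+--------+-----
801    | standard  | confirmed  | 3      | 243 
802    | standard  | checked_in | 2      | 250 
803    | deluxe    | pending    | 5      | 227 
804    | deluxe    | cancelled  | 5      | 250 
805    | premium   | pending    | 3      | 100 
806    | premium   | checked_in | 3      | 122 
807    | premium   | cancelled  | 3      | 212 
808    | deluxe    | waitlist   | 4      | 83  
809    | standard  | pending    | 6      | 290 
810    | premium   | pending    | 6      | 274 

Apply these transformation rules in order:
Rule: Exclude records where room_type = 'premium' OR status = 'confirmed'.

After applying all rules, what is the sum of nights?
22

Step 1: Find records where room_type = 'premium' OR status = 'confirmed'
Step 2: 5 records match, summing to 18
Step 3: Original sum: 40
Step 4: Remaining sum = 40 - 18 = 22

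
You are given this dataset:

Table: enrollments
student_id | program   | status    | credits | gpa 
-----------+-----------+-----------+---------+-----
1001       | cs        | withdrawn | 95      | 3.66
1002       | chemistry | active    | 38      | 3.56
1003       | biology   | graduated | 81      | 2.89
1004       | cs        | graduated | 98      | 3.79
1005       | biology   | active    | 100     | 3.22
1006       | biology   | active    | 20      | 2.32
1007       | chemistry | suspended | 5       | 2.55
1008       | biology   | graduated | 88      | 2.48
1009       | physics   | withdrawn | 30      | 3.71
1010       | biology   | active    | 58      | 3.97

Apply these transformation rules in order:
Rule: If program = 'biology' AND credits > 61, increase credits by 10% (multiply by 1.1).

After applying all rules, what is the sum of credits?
639.9

Step 1: Find records where program = 'biology' AND credits > 61
Step 2: 3 records match, summing to 269
Step 3: After multiplier: 269 × 1.1 = 295.9
Step 4: Unaffected records sum: 344
Step 5: Final sum = 295.9 + 344 = 639.9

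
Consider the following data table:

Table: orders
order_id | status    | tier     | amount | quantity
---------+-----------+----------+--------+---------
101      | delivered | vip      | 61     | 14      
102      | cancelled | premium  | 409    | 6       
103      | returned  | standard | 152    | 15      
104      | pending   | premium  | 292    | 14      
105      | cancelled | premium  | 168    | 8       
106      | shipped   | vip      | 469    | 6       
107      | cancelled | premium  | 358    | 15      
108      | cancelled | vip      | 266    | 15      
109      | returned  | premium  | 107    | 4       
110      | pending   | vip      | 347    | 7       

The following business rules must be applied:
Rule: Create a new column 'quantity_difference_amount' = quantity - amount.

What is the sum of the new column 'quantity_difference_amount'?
-2525

Step 1: For each record, compute quantity - amount
Example calculations:
  14 - 61 = -47
  6 - 409 = -403
  15 - 152 = -137
  ...
Step 2: Sum all derived values
Step 3: Total = -2525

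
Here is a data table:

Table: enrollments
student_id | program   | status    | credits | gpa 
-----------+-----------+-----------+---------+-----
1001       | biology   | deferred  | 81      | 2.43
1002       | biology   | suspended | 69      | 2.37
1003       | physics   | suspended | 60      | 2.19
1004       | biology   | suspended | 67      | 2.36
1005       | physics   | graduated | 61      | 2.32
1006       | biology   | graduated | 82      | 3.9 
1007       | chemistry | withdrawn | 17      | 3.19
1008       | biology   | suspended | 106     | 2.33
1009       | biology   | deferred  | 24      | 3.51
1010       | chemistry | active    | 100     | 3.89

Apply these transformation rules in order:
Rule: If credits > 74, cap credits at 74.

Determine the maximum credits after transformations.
74

Step 1: Original maximum credits = 106
Step 2: Apply cap at 74
Step 3: 4 records had credits > 74 and were capped
Step 4: Maximum after transformation = 74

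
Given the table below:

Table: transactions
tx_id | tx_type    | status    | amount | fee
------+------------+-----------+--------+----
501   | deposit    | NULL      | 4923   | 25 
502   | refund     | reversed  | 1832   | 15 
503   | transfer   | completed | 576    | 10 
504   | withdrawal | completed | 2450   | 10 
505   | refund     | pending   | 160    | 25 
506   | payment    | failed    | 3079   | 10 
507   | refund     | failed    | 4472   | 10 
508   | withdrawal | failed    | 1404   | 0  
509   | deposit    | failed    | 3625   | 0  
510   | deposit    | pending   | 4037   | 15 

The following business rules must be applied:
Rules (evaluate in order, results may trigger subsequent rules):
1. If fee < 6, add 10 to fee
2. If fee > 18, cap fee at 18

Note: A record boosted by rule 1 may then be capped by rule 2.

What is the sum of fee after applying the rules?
126

Step 1: Apply rule 1 to records with fee < 6
  - 2 records get bonus of 10
  - Of these, 0 records then exceed 18 and get capped
Step 2: Apply rule 2 to records with fee > 18
  - 2 records (original) are capped
Step 3: Calculate final sum = 126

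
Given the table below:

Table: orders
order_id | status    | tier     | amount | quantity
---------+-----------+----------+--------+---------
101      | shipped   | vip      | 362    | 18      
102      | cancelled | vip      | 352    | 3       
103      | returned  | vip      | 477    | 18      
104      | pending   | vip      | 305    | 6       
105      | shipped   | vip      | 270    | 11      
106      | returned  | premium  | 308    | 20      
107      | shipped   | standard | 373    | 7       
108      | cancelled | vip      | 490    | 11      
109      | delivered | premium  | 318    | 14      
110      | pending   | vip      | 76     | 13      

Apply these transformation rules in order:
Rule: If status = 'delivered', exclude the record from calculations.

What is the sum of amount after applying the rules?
3013

Step 1: Identify records where status = 'delivered'
Step 2: The excluded records sum to 318
Step 3: Original total amount = 3331
Step 4: Remaining total = 3331 - 318 = 3013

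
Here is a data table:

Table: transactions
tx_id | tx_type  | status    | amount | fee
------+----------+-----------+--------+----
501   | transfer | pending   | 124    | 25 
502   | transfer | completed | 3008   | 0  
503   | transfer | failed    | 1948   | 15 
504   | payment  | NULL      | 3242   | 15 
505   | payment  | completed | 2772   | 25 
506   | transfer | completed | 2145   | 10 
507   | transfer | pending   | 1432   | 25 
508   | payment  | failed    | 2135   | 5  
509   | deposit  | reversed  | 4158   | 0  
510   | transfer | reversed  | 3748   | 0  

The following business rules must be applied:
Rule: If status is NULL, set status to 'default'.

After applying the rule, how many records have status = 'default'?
1

Step 1: Count records where status IS NULL
Step 2: Found 1 records with NULL status
Step 3: These records will have status set to 'default'
Step 4: Records already having status = 'default': 0
Step 5: Answer: 1 + 0 = 1 records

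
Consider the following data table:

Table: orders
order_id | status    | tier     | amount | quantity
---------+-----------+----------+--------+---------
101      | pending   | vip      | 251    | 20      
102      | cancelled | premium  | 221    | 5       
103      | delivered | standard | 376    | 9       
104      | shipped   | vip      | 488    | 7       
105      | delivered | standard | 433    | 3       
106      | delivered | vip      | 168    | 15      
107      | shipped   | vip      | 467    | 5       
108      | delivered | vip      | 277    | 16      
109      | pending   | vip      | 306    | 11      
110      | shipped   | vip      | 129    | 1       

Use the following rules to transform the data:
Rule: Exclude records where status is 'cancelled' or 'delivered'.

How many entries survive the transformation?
5

Step 1: Count records to exclude
  - 1 (cancelled) + 4 (delivered) = 5 records
Step 2: Total records: 10
Step 3: Remaining = 10 - 5 = 5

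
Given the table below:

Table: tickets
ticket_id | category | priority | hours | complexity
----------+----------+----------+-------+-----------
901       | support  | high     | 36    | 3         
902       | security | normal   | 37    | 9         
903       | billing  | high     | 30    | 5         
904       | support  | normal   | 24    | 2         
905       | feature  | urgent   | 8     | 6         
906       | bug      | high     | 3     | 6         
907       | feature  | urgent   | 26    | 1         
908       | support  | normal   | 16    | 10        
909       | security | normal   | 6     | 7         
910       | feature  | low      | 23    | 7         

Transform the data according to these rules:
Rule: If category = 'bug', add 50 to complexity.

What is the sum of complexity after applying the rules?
106

Step 1: Count records where category = 'bug': 1
Step 2: Total bonus added: 1 × 50 = 50
Step 3: Original sum of complexity: 56
Step 4: Final sum = 56 + 50 = 106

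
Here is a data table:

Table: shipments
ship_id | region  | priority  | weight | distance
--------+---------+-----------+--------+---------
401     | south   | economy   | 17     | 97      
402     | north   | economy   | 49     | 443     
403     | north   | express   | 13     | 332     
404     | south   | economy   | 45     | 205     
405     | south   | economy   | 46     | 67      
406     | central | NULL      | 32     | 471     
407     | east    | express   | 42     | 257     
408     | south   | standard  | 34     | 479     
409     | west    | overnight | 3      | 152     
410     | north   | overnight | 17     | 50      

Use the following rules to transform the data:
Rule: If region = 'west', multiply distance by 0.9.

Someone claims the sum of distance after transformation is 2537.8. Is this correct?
Yes, the result is correct.

Step 1: Calculate the correct sum after transformation
Step 2: Apply multiplier 0.9 to records where region = 'west'
Step 3: Correct result = 2537.8
Step 4: Claimed result = 2537.8
Step 5: 2537.8 = 2537.8 ✓
Conclusion: The claimed result is correct.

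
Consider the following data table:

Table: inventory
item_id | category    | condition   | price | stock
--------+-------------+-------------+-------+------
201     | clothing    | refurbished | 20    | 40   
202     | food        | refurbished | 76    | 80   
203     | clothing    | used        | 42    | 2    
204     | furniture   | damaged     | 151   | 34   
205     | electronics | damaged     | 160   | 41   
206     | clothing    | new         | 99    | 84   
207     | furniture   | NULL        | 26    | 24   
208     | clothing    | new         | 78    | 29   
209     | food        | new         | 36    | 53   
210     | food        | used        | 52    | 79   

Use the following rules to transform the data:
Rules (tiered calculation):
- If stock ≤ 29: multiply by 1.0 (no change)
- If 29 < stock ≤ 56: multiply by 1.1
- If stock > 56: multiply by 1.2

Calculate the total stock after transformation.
531.4

Step 1: Tier 1 (stock ≤ 29): 3 records, sum = 55 × 1.0 = 55.0
Step 2: Tier 2 (29 < stock ≤ 56): 4 records, sum = 168 × 1.1 = 184.8
Step 3: Tier 3 (stock > 56): 3 records, sum = 243 × 1.2 = 291.6
Step 4: Final sum = 55.0 + 184.8 + 291.6 = 531.4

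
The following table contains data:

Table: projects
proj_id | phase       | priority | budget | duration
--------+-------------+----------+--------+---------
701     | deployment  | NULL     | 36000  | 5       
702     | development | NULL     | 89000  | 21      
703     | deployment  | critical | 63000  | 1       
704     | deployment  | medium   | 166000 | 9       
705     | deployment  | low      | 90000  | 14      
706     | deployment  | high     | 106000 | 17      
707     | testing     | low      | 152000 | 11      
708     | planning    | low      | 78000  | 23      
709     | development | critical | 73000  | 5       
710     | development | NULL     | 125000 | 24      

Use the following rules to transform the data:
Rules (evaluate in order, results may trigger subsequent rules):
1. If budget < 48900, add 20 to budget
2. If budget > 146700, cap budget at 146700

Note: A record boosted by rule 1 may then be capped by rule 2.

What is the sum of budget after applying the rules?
953420

Step 1: Apply rule 1 to records with budget < 48900
  - 1 records get bonus of 20
  - Of these, 0 records then exceed 146700 and get capped
Step 2: Apply rule 2 to records with budget > 146700
  - 2 records (original) are capped
Step 3: Calculate final sum = 953420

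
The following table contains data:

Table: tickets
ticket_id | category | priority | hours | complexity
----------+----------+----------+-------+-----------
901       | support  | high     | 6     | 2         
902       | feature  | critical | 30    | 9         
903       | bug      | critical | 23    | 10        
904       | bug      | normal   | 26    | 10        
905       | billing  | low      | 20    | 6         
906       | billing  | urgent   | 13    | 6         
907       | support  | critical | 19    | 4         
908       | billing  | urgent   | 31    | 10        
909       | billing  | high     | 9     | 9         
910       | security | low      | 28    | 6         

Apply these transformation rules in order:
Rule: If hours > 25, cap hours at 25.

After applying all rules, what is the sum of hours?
190

Step 1: 4 records have hours > 25
Step 2: These records originally summed to 115
Step 3: After capping: 4 × 25 = 100
Step 4: Unaffected records sum: 90
Step 5: Final sum = 100 + 90 = 190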